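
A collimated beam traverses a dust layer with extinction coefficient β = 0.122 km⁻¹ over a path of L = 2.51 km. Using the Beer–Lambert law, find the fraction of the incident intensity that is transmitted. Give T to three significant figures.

0.736

τ = β·L = 0.122 × 2.51 = 0.3062.
T = exp(−0.3062) = 0.7362.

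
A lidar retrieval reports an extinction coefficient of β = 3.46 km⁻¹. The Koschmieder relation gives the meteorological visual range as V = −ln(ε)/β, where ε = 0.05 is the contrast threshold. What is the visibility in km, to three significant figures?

0.866 km

V = −ln(0.05) / 3.46 = 2.996 / 3.46 = 0.8658 km.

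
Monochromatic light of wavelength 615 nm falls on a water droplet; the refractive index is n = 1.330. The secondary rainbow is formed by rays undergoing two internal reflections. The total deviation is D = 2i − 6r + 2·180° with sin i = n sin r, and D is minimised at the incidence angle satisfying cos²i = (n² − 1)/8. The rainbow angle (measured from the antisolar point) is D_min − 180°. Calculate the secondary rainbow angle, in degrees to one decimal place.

50.1°

cos²i = (1.76890 − 1)/8 = 0.09611; i = arccos(0.31002) = 71.940°.
sin r = sin 71.940°/1.330 = 0.71483; r = 45.630°.
D_min = 2·71.940° − 6·45.630° + 360° = 230.101°.
Rainbow angle = D_min − 180° = 50.101°.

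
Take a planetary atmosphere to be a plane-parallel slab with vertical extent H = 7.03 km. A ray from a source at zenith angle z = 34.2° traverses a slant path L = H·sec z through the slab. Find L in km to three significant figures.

8.50 km

sec z = 1/cos 34.2° = 1.2091.
L = 7.03 × 1.2091 = 8.500 km.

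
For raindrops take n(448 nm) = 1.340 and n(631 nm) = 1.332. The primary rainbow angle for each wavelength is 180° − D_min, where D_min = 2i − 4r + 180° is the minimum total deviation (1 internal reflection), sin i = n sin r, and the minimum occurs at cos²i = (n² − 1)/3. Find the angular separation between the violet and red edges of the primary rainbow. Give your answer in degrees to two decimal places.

At 448 nm (n = 1.340): cos²i = 0.26520 → i = 59.004°, r = 39.770°, D_min = 138.929°, rainbow angle = 41.071°.
At 631 nm (n = 1.332): cos²i = 0.25807 → i = 59.469°, r = 40.290°, D_min = 137.776°, rainbow angle = 42.224°.
Angular width = |41.071° − 42.224°| = 1.153°.

1.15°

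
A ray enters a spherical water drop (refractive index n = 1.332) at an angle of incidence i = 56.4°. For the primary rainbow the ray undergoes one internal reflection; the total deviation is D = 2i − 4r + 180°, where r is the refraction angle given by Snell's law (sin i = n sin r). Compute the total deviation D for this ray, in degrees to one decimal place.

138.0°

sin r = sin 56.4° / 1.332 = 0.8329/1.332 = 0.6253; r = 38.71°.
D = 2·56.4° − 4·38.71° + 180° = 112.80° − 154.82° + 180° = 137.98°.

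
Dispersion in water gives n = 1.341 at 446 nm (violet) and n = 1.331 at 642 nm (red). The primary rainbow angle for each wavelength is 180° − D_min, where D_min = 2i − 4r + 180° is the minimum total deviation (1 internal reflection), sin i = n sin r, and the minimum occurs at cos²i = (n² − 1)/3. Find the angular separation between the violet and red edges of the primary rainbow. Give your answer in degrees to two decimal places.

1.44°

At 446 nm (n = 1.341): cos²i = 0.26609 → i = 58.946°, r = 39.705°, D_min = 139.071°, rainbow angle = 40.929°.
At 642 nm (n = 1.331): cos²i = 0.25719 → i = 59.527°, r = 40.356°, D_min = 137.630°, rainbow angle = 42.370°.
Angular width = |40.929° − 42.370°| = 1.441°.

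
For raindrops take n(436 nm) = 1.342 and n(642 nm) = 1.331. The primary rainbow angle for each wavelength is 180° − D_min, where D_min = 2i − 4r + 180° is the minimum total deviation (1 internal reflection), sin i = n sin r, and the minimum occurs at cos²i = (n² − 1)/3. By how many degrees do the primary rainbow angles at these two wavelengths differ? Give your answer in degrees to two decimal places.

1.58°

At 436 nm (n = 1.342): cos²i = 0.26699 → i = 58.888°, r = 39.641°, D_min = 139.213°, rainbow angle = 40.787°.
At 642 nm (n = 1.331): cos²i = 0.25719 → i = 59.527°, r = 40.356°, D_min = 137.630°, rainbow angle = 42.370°.
Angular width = |40.787° − 42.370°| = 1.583°.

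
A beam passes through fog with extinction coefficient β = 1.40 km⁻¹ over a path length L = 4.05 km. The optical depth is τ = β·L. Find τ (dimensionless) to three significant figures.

5.67

τ = β·L = 1.40 × 4.05 = 5.6700.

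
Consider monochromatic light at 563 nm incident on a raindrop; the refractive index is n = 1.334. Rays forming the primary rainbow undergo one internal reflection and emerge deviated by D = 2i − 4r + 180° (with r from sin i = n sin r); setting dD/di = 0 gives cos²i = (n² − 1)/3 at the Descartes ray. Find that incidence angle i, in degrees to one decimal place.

59.4°

cos²i = (1.334² − 1)/3 = (1.77956 − 1)/3 = 0.25985.
cos i = 0.50976, so i = 59.352°.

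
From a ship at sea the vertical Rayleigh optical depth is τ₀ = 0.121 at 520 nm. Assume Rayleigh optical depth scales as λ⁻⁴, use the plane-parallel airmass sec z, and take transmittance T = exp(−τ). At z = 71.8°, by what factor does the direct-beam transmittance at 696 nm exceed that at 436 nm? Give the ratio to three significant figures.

Airmass: sec 71.8° = 3.2017.
τ(696 nm) = 0.121 × (520/696)⁴ × 3.2017 = 0.121 × 0.3116 × 3.2017 = 0.1207.
τ(436 nm) = 0.121 × (520/436)⁴ × 3.2017 = 0.121 × 2.0233 × 3.2017 = 0.7838.
T(696)/T(436) = exp(τ_B − τ_A) = exp(0.6631) = 1.9409.

1.94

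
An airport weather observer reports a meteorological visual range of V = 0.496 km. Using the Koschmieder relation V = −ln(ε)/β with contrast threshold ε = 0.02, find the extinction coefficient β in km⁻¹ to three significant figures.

β = −ln(0.02) / V = 3.912 / 0.496 = 7.8871 km⁻¹.

7.89 km⁻¹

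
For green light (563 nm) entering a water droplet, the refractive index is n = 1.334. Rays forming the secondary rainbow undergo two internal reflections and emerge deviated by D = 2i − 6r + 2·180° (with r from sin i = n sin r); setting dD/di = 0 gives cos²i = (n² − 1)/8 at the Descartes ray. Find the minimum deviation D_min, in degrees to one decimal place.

231.2°

cos²i = (1.77956 − 1)/8 = 0.09744; i = arccos(0.31216) = 71.810°.
sin r = sin 71.810°/1.334 = 0.71217; r = 45.411°.
D_min = 2·71.810° − 6·45.411° + 360° = 231.153°.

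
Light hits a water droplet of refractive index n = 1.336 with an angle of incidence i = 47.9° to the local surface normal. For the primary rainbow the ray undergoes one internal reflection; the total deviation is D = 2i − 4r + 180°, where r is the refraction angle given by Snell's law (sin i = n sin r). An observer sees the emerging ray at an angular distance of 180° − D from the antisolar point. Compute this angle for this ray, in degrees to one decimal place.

39.1°

sin r = sin 47.9° / 1.336 = 0.7420/1.336 = 0.5554; r = 33.74°.
D = 2·47.9° − 4·33.74° + 180° = 95.80° − 134.95° + 180° = 140.85°.
Angle from antisolar point = 180° − D = 39.15°.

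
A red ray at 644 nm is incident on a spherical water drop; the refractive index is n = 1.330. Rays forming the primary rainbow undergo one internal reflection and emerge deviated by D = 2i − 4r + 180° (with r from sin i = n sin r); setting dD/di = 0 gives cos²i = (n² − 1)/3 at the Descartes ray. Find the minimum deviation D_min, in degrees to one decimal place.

137.5°

cos²i = (1.76890 − 1)/3 = 0.25630; i = arccos(0.50626) = 59.585°.
sin r = sin 59.585°/1.330 = 0.64841; r = 40.422°.
D_min = 2·59.585° − 4·40.422° + 180° = 137.484°.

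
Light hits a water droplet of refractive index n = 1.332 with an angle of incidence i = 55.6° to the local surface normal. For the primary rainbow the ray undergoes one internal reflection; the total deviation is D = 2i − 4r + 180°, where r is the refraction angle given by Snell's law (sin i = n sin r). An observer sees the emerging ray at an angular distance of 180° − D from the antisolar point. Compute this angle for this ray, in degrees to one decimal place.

sin r = sin 55.6° / 1.332 = 0.8251/1.332 = 0.6195; r = 38.28°.
D = 2·55.6° − 4·38.28° + 180° = 111.20° − 153.11° + 180° = 138.09°.
Angle from antisolar point = 180° − D = 41.91°.

41.9°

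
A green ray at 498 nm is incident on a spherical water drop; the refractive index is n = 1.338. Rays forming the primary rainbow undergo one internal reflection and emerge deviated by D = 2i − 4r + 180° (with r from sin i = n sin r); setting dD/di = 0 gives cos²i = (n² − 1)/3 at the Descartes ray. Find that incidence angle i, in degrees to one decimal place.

cos²i = (1.338² − 1)/3 = (1.79024 − 1)/3 = 0.26341.
cos i = 0.51324, so i = 59.120°.

59.1°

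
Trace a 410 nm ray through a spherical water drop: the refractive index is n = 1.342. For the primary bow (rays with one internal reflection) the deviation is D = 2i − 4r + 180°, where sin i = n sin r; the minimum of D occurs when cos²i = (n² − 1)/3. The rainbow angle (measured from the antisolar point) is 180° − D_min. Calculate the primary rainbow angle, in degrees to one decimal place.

cos²i = (1.80096 − 1)/3 = 0.26699; i = arccos(0.51671) = 58.888°.
sin r = sin 58.888°/1.342 = 0.63797; r = 39.641°.
D_min = 2·58.888° − 4·39.641° + 180° = 139.213°.
Rainbow angle = 180° − D_min = 40.787°.

40.8°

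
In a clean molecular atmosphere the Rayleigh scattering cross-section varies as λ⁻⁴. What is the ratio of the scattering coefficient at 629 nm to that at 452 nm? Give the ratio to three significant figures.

0.267

Rayleigh scattering ∝ λ⁻⁴, so the ratio of coefficients is the inverse fourth power of the wavelength ratio.
σ(629)/σ(452) = (452/629)⁴ = (0.7186)⁴ = 0.2667.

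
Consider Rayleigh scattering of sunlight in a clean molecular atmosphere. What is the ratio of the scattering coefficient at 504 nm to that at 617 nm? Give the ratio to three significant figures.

2.25

Rayleigh scattering ∝ λ⁻⁴, so the ratio of coefficients is the inverse fourth power of the wavelength ratio.
σ(504)/σ(617) = (617/504)⁴ = (1.2242)⁴ = 2.246.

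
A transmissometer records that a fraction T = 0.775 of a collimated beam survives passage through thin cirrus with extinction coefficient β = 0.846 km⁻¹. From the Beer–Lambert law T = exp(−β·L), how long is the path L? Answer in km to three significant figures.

0.301 km

Beer–Lambert: T = exp(−βL) ⇒ L = −ln(T)/β = −ln(0.775)/0.846 = 0.2549/0.846 = 0.3013 km.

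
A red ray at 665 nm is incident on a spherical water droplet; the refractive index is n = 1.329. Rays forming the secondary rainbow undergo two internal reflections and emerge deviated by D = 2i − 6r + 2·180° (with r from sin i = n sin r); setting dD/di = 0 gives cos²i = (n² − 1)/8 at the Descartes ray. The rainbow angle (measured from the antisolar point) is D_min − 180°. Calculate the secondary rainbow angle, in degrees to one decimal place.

49.8°

cos²i = (1.76624 − 1)/8 = 0.09578; i = arccos(0.30948) = 71.972°.
sin r = sin 71.972°/1.329 = 0.71550; r = 45.685°.
D_min = 2·71.972° − 6·45.685° + 360° = 229.837°.
Rainbow angle = D_min − 180° = 49.837°.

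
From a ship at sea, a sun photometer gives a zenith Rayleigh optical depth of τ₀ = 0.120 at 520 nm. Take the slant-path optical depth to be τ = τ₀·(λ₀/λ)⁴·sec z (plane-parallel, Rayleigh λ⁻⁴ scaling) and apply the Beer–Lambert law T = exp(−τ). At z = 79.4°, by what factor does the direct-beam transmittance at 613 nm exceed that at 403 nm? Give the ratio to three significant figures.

4.35

Airmass: sec 79.4° = 5.4362.
τ(613 nm) = 0.120 × (520/613)⁴ × 5.4362 = 0.120 × 0.5178 × 5.4362 = 0.3378.
τ(403 nm) = 0.120 × (520/403)⁴ × 5.4362 = 0.120 × 2.7720 × 5.4362 = 1.8083.
T(613)/T(403) = exp(τ_B − τ_A) = exp(1.4705) = 4.3515.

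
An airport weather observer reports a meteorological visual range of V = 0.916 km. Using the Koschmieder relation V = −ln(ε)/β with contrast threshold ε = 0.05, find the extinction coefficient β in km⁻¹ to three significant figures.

β = −ln(0.05) / V = 2.996 / 0.916 = 3.2705 km⁻¹.

3.27 km⁻¹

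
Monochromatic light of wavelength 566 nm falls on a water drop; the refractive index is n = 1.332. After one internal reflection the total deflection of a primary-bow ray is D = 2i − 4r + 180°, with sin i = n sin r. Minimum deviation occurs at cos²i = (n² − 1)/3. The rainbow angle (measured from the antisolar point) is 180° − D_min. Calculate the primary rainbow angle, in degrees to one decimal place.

cos²i = (1.77422 − 1)/3 = 0.25807; i = arccos(0.50801) = 59.469°.
sin r = sin 59.469°/1.332 = 0.64666; r = 40.290°.
D_min = 2·59.469° − 4·40.290° + 180° = 137.776°.
Rainbow angle = 180° − D_min = 42.224°.

42.2°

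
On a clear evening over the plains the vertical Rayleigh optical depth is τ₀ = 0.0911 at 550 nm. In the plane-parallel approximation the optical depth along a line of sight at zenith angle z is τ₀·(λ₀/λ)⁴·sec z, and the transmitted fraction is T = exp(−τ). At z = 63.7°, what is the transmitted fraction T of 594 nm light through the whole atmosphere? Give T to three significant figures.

0.860

sec 63.7° = 2.2570.
τ = 0.0911 × (550/594)⁴ × 2.2570 = 0.0911 × 0.7350 × 2.2570 = 0.1511.
T = exp(−0.1511) = 0.8597.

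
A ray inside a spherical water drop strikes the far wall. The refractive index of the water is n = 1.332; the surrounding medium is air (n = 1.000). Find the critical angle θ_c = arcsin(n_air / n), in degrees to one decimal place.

sin θ_c = n_air / n = 1.000 / 1.332 = 0.7508.
θ_c = arcsin(0.7508) = 48.66°.

48.7°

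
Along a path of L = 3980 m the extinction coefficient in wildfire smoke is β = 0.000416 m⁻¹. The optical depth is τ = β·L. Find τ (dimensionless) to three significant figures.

τ = β·L = 0.000416 × 3980 = 1.6557.

1.66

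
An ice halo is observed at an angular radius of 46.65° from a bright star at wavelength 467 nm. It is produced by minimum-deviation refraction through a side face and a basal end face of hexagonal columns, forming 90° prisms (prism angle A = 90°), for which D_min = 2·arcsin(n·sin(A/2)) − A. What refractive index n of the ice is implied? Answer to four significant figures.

Rearranging: n = sin((D_min + A)/2) / sin(A/2).
(D_min + A)/2 = (46.65° + 90°)/2 = 68.325°.
n = sin 68.325° / sin 45° = 0.9293 / 0.7071 = 1.3142.

1.314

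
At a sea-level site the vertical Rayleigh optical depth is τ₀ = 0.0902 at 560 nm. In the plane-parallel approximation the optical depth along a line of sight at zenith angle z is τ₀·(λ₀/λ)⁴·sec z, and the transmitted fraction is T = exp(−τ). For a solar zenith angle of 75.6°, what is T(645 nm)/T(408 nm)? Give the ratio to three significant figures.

2.95

Airmass: sec 75.6° = 4.0211.
τ(645 nm) = 0.0902 × (560/645)⁴ × 4.0211 = 0.0902 × 0.5682 × 4.0211 = 0.2061.
τ(408 nm) = 0.0902 × (560/408)⁴ × 4.0211 = 0.0902 × 3.5490 × 4.0211 = 1.2872.
T(645)/T(408) = exp(τ_B − τ_A) = exp(1.0811) = 2.9481.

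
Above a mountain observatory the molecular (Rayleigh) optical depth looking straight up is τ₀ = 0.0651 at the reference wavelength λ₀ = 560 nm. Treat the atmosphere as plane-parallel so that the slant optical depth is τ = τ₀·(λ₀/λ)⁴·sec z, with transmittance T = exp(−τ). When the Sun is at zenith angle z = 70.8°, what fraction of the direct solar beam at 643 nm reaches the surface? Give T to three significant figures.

0.892

sec 70.8° = 3.0407.
τ = 0.0651 × (560/643)⁴ × 3.0407 = 0.0651 × 0.5753 × 3.0407 = 0.1139.
T = exp(−0.1139) = 0.8924.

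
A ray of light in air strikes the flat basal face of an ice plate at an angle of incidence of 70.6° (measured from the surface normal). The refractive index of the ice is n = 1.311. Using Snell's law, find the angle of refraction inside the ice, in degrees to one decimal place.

46.0°

Snell: sin θ_r = sin θ_i / n = sin 70.6° / 1.311 = 0.9432 / 1.311 = 0.7195.
θ_r = arcsin(0.7195) = 46.01°.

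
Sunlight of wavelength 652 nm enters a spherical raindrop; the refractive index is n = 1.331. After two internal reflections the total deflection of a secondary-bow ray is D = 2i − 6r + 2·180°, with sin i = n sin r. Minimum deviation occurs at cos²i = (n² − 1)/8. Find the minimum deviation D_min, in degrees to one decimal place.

cos²i = (1.77156 − 1)/8 = 0.09645; i = arccos(0.31056) = 71.907°.
sin r = sin 71.907°/1.331 = 0.71417; r = 45.575°.
D_min = 2·71.907° − 6·45.575° + 360° = 230.365°.

230.4°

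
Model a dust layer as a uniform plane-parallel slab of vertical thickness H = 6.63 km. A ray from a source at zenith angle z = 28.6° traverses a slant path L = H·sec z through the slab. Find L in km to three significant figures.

sec z = 1/cos 28.6° = 1.1390.
L = 6.63 × 1.1390 = 7.551 km.

7.55 km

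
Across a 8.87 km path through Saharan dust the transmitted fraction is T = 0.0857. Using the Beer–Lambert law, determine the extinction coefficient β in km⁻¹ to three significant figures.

Beer–Lambert: T = exp(−βL) ⇒ β = −ln(T)/L = −ln(0.0857)/8.87 = 2.4569/8.87 = 0.277 km⁻¹.

0.277 km⁻¹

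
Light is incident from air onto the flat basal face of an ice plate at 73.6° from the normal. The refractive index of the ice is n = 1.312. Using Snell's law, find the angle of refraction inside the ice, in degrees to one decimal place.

Snell: sin θ_r = sin θ_i / n = sin 73.6° / 1.312 = 0.9593 / 1.312 = 0.7312.
θ_r = arcsin(0.7312) = 46.99°.

47.0°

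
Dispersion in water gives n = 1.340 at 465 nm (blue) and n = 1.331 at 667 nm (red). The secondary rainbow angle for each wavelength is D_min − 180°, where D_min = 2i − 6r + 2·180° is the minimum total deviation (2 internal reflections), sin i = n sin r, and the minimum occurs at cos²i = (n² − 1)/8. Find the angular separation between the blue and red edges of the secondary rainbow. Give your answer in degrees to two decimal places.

At 465 nm (n = 1.340): cos²i = 0.09945 → i = 71.618°, r = 45.088°, D_min = 232.709°, rainbow angle = 52.709°.
At 667 nm (n = 1.331): cos²i = 0.09645 → i = 71.907°, r = 45.575°, D_min = 230.365°, rainbow angle = 50.365°.
Angular width = |52.709° − 50.365°| = 2.344°.

2.34°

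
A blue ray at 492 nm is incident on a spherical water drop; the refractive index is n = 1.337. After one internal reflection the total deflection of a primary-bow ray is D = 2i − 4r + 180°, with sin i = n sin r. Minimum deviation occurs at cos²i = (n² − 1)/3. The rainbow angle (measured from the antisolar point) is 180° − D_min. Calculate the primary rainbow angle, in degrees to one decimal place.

41.5°

cos²i = (1.78757 − 1)/3 = 0.26252; i = arccos(0.51237) = 59.178°.
sin r = sin 59.178°/1.337 = 0.64231; r = 39.964°.
D_min = 2·59.178° − 4·39.964° + 180° = 138.500°.
Rainbow angle = 180° − D_min = 41.500°.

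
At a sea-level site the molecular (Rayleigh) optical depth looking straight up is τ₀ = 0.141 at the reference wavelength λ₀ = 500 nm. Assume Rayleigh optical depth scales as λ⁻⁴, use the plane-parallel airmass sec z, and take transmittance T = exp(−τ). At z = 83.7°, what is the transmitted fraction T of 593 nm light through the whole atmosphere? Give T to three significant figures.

0.522

sec 83.7° = 9.1129.
τ = 0.141 × (500/593)⁴ × 9.1129 = 0.141 × 0.5054 × 9.1129 = 0.6494.
T = exp(−0.6494) = 0.5223.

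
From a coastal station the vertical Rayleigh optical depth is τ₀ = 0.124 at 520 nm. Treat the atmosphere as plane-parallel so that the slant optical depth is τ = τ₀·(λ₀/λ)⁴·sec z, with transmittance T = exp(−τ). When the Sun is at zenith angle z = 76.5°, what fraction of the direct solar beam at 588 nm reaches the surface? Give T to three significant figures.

0.723

sec 76.5° = 4.2837.
τ = 0.124 × (520/588)⁴ × 4.2837 = 0.124 × 0.6117 × 4.2837 = 0.3249.
T = exp(−0.3249) = 0.7226.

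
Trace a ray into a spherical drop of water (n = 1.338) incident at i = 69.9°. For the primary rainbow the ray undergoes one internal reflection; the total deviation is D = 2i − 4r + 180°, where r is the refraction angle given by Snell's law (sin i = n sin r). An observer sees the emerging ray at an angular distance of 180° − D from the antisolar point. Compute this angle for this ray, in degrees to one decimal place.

sin r = sin 69.9° / 1.338 = 0.9391/1.338 = 0.7019; r = 44.58°.
D = 2·69.9° − 4·44.58° + 180° = 139.80° − 178.31° + 180° = 141.49°.
Angle from antisolar point = 180° − D = 38.51°.

38.5°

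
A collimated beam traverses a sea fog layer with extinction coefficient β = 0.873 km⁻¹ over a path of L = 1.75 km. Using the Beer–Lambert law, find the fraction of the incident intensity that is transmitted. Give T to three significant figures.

τ = β·L = 0.873 × 1.75 = 1.5277.
T = exp(−1.5277) = 0.2170.

0.217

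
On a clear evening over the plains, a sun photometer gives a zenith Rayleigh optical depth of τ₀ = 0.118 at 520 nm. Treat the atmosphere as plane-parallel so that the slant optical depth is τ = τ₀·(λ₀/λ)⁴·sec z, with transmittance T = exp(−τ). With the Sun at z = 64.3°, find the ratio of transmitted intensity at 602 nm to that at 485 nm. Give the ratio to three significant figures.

1.23

Airmass: sec 64.3° = 2.3060.
τ(602 nm) = 0.118 × (520/602)⁴ × 2.3060 = 0.118 × 0.5567 × 2.3060 = 0.1515.
τ(485 nm) = 0.118 × (520/485)⁴ × 2.3060 = 0.118 × 1.3214 × 2.3060 = 0.3596.
T(602)/T(485) = exp(τ_B − τ_A) = exp(0.2081) = 1.2313.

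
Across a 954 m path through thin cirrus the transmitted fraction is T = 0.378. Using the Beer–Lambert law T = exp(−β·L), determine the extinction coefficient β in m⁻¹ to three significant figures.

0.00102 m⁻¹

Beer–Lambert: T = exp(−βL) ⇒ β = −ln(T)/L = −ln(0.378)/954 = 0.9729/954 = 0.00102 m⁻¹.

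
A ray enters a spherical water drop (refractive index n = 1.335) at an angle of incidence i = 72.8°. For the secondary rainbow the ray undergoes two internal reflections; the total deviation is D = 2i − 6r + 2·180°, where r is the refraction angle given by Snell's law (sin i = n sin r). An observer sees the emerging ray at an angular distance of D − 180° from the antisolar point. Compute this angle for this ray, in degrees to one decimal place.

51.5°

sin r = sin 72.8° / 1.335 = 0.9553/1.335 = 0.7156; r = 45.69°.
D = 2·72.8° − 6·45.69° + 2·180° = 145.60° − 274.14° + 360° = 231.46°.
Angle from antisolar point = D − 180° = 51.46°.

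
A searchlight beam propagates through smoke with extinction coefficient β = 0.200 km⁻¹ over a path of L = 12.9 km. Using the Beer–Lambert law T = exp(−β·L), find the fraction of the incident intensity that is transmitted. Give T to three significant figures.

τ = β·L = 0.200 × 12.9 = 2.5800.
T = exp(−2.5800) = 0.0758.

0.0758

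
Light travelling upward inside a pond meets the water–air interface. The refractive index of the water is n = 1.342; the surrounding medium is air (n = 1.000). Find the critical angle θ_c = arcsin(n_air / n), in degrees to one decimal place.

48.2°

sin θ_c = n_air / n = 1.000 / 1.342 = 0.7452.
θ_c = arcsin(0.7452) = 48.17°.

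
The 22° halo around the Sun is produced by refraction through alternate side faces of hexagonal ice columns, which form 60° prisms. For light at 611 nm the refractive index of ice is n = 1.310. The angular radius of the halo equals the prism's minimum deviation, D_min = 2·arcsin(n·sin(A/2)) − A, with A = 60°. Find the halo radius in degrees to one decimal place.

21.8°

n·sin(A/2) = 1.310 × sin 30° = 1.310 × 0.5000 = 0.6550.
D_min = 2·arcsin(0.6550) − 60° = 2 × 40.920° − 60° = 21.839°.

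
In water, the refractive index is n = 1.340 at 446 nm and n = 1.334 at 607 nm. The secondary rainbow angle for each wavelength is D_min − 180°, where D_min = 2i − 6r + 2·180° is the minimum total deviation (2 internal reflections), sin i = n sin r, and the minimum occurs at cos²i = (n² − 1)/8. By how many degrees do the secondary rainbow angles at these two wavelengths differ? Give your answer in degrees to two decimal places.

At 446 nm (n = 1.340): cos²i = 0.09945 → i = 71.618°, r = 45.088°, D_min = 232.709°, rainbow angle = 52.709°.
At 607 nm (n = 1.334): cos²i = 0.09744 → i = 71.810°, r = 45.411°, D_min = 231.153°, rainbow angle = 51.153°.
Angular width = |52.709° − 51.153°| = 1.556°.

1.56°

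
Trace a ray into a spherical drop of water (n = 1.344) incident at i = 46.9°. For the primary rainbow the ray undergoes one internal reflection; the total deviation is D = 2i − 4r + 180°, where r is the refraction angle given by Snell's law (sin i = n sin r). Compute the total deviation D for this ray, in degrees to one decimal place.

142.2°

sin r = sin 46.9° / 1.344 = 0.7302/1.344 = 0.5433; r = 32.91°.
D = 2·46.9° − 4·32.91° + 180° = 93.80° − 131.63° + 180° = 142.17°.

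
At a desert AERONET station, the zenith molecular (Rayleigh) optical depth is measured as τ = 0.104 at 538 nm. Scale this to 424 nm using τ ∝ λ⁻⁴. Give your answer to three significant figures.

0.270

τ(424 nm) = τ(538 nm) × (538/424)⁴ = 0.104 × (1.2689)⁴ = 0.104 × 2.5922 = 0.2696.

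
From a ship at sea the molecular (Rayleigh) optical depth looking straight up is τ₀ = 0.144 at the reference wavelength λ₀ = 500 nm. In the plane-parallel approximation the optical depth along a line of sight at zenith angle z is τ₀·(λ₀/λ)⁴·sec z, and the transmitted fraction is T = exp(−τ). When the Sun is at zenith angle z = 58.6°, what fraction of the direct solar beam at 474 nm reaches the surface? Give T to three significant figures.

sec 58.6° = 1.9194.
τ = 0.144 × (500/474)⁴ × 1.9194 = 0.144 × 1.2381 × 1.9194 = 0.3422.
T = exp(−0.3422) = 0.7102.

0.710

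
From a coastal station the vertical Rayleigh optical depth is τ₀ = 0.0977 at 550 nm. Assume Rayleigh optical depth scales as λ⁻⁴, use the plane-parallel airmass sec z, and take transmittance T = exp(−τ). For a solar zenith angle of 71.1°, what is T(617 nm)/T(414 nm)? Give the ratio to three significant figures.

Airmass: sec 71.1° = 3.0872.
τ(617 nm) = 0.0977 × (550/617)⁴ × 3.0872 = 0.0977 × 0.6314 × 3.0872 = 0.1904.
τ(414 nm) = 0.0977 × (550/414)⁴ × 3.0872 = 0.0977 × 3.1149 × 3.0872 = 0.9395.
T(617)/T(414) = exp(τ_B − τ_A) = exp(0.7491) = 2.1151.

2.12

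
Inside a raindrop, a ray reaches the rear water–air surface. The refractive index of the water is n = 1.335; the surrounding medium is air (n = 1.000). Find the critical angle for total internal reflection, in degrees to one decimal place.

sin θ_c = n_air / n = 1.000 / 1.335 = 0.7491.
θ_c = arcsin(0.7491) = 48.51°.

48.5°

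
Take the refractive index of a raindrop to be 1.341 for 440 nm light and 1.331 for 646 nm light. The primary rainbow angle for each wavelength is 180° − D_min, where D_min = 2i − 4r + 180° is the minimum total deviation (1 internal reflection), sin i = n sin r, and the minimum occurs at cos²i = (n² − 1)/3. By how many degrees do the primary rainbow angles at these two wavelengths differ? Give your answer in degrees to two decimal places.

1.44°

At 440 nm (n = 1.341): cos²i = 0.26609 → i = 58.946°, r = 39.705°, D_min = 139.071°, rainbow angle = 40.929°.
At 646 nm (n = 1.331): cos²i = 0.25719 → i = 59.527°, r = 40.356°, D_min = 137.630°, rainbow angle = 42.370°.
Angular width = |40.929° − 42.370°| = 1.441°.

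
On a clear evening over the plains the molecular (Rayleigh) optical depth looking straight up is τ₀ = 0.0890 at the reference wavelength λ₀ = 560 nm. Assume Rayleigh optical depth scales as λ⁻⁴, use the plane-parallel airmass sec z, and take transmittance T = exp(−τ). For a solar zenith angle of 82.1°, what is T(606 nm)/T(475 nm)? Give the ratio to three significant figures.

2.18

Airmass: sec 82.1° = 7.2757.
τ(606 nm) = 0.0890 × (560/606)⁴ × 7.2757 = 0.0890 × 0.7292 × 7.2757 = 0.4722.
τ(475 nm) = 0.0890 × (560/475)⁴ × 7.2757 = 0.0890 × 1.9319 × 7.2757 = 1.2510.
T(606)/T(475) = exp(τ_B − τ_A) = exp(0.7788) = 2.1788.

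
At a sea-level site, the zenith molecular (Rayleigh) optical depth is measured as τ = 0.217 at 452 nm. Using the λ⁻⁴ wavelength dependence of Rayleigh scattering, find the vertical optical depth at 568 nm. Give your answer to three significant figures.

τ(568 nm) = τ(452 nm) × (452/568)⁴ = 0.217 × (0.7958)⁴ = 0.217 × 0.4010 = 0.0870.

0.0870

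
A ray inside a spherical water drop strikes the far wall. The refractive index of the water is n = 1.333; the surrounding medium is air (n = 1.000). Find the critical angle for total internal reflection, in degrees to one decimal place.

sin θ_c = n_air / n = 1.000 / 1.333 = 0.7502.
θ_c = arcsin(0.7502) = 48.61°.

48.6°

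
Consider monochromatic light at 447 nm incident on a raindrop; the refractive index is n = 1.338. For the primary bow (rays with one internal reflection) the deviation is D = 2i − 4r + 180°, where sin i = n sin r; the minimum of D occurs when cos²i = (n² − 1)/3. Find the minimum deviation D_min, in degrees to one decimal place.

cos²i = (1.79024 − 1)/3 = 0.26341; i = arccos(0.51324) = 59.120°.
sin r = sin 59.120°/1.338 = 0.64144; r = 39.899°.
D_min = 2·59.120° − 4·39.899° + 180° = 138.643°.

138.6°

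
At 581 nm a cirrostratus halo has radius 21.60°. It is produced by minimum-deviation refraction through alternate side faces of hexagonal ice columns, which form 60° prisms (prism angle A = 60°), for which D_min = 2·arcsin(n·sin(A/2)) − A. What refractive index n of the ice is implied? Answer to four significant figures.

1.307

Rearranging: n = sin((D_min + A)/2) / sin(A/2).
(D_min + A)/2 = (21.60° + 60°)/2 = 40.800°.
n = sin 40.800° / sin 30° = 0.6534 / 0.5000 = 1.3068.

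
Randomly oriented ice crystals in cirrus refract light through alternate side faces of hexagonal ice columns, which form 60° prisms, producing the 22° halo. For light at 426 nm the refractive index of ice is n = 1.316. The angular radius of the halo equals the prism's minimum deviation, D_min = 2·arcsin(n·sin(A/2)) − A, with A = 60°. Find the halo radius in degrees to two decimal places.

22.30°

n·sin(A/2) = 1.316 × sin 30° = 1.316 × 0.5000 = 0.6580.
D_min = 2·arcsin(0.6580) − 60° = 2 × 41.148° − 60° = 22.295°.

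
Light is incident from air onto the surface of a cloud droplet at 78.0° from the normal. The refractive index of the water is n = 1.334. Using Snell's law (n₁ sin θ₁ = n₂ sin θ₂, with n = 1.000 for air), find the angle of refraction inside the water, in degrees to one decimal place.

Snell: sin θ_r = sin θ_i / n = sin 78.0° / 1.334 = 0.9781 / 1.334 = 0.7332.
θ_r = arcsin(0.7332) = 47.16°.

47.2°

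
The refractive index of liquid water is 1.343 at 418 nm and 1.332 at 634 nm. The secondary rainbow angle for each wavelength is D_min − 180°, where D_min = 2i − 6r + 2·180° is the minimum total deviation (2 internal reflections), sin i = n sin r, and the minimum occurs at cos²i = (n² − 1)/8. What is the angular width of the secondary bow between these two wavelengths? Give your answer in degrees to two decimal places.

At 418 nm (n = 1.343): cos²i = 0.10046 → i = 71.522°, r = 44.928°, D_min = 233.478°, rainbow angle = 53.478°.
At 634 nm (n = 1.332): cos²i = 0.09678 → i = 71.875°, r = 45.520°, D_min = 230.628°, rainbow angle = 50.628°.
Angular width = |53.478° − 50.628°| = 2.849°.

2.85°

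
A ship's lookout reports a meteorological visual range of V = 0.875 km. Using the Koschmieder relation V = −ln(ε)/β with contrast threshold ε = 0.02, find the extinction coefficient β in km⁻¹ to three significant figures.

4.47 km⁻¹

β = −ln(0.02) / V = 3.912 / 0.875 = 4.4709 km⁻¹.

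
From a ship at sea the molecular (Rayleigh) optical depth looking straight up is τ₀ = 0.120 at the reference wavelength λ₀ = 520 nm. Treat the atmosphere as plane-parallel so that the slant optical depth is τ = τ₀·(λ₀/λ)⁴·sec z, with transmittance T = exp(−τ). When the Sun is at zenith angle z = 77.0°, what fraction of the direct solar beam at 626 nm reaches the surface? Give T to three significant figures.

sec 77.0° = 4.4454.
τ = 0.120 × (520/626)⁴ × 4.4454 = 0.120 × 0.4761 × 4.4454 = 0.2540.
T = exp(−0.2540) = 0.7757.

0.776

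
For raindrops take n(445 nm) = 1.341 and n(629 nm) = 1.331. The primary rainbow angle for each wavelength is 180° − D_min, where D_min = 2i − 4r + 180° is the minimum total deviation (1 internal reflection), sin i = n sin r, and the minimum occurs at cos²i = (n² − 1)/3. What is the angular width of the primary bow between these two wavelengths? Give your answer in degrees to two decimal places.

At 445 nm (n = 1.341): cos²i = 0.26609 → i = 58.946°, r = 39.705°, D_min = 139.071°, rainbow angle = 40.929°.
At 629 nm (n = 1.331): cos²i = 0.25719 → i = 59.527°, r = 40.356°, D_min = 137.630°, rainbow angle = 42.370°.
Angular width = |40.929° − 42.370°| = 1.441°.

1.44°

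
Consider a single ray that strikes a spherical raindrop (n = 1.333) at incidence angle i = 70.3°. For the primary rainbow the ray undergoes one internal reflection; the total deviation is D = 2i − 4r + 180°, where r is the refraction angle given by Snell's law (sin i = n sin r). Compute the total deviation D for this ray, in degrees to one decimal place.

sin r = sin 70.3° / 1.333 = 0.9415/1.333 = 0.7063; r = 44.93°.
D = 2·70.3° − 4·44.93° + 180° = 140.60° − 179.73° + 180° = 140.87°.

140.9°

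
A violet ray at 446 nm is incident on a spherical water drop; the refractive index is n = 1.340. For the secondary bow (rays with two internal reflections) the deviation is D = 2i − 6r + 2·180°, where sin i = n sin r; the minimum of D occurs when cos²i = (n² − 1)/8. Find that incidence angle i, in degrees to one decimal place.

cos²i = (1.340² − 1)/8 = (1.79560 − 1)/8 = 0.09945.
cos i = 0.31536, so i = 71.618°.

71.6°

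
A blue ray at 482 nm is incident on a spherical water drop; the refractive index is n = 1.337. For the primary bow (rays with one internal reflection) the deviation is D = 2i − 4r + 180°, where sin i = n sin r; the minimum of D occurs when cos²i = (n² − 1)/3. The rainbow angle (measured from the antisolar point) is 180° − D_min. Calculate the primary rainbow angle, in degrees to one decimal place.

cos²i = (1.78757 − 1)/3 = 0.26252; i = arccos(0.51237) = 59.178°.
sin r = sin 59.178°/1.337 = 0.64231; r = 39.964°.
D_min = 2·59.178° − 4·39.964° + 180° = 138.500°.
Rainbow angle = 180° − D_min = 41.500°.

41.5°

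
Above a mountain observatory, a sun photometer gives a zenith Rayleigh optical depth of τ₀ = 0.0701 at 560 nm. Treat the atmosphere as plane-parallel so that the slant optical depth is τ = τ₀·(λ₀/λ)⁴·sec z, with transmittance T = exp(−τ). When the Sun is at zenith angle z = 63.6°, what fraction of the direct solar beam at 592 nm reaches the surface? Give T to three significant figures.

sec 63.6° = 2.2490.
τ = 0.0701 × (560/592)⁴ × 2.2490 = 0.0701 × 0.8007 × 2.2490 = 0.1262.
T = exp(−0.1262) = 0.8814.

0.881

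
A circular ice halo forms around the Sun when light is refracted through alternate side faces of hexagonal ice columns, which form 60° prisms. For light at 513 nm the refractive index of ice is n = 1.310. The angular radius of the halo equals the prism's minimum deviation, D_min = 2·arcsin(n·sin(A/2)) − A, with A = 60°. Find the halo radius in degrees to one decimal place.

21.8°

n·sin(A/2) = 1.310 × sin 30° = 1.310 × 0.5000 = 0.6550.
D_min = 2·arcsin(0.6550) − 60° = 2 × 40.920° − 60° = 21.839°.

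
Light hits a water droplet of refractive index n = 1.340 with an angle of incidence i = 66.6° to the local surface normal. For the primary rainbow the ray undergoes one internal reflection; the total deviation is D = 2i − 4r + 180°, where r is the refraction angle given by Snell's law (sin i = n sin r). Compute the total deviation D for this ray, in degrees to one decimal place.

140.3°

sin r = sin 66.6° / 1.340 = 0.9178/1.340 = 0.6849; r = 43.23°.
D = 2·66.6° − 4·43.23° + 180° = 133.20° − 172.91° + 180° = 140.29°.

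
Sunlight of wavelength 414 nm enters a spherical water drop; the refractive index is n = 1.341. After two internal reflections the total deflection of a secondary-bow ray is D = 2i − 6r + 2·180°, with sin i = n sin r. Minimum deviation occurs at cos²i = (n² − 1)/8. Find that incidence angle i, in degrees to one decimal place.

cos²i = (1.341² − 1)/8 = (1.79828 − 1)/8 = 0.09979.
cos i = 0.31589, so i = 71.586°.

71.6°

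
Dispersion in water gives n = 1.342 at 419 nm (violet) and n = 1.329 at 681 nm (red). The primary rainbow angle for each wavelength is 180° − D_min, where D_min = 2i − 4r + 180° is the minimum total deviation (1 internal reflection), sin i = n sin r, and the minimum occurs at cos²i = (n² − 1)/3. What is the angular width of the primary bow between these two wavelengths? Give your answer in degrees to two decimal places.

At 419 nm (n = 1.342): cos²i = 0.26699 → i = 58.888°, r = 39.641°, D_min = 139.213°, rainbow angle = 40.787°.
At 681 nm (n = 1.329): cos²i = 0.25541 → i = 59.643°, r = 40.487°, D_min = 137.337°, rainbow angle = 42.663°.
Angular width = |40.787° − 42.663°| = 1.876°.

1.88°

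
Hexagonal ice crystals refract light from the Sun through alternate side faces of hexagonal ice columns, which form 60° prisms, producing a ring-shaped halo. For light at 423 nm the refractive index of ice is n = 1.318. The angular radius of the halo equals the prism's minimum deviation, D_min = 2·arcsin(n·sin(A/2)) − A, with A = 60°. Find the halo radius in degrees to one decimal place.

22.4°

n·sin(A/2) = 1.318 × sin 30° = 1.318 × 0.5000 = 0.6590.
D_min = 2·arcsin(0.6590) − 60° = 2 × 41.224° − 60° = 22.447°.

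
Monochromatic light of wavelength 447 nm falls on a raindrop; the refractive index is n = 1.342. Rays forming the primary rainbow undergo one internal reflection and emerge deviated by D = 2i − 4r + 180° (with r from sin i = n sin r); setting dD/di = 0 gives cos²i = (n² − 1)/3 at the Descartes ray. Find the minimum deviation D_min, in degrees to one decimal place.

cos²i = (1.80096 − 1)/3 = 0.26699; i = arccos(0.51671) = 58.888°.
sin r = sin 58.888°/1.342 = 0.63797; r = 39.641°.
D_min = 2·58.888° − 4·39.641° + 180° = 139.213°.

139.2°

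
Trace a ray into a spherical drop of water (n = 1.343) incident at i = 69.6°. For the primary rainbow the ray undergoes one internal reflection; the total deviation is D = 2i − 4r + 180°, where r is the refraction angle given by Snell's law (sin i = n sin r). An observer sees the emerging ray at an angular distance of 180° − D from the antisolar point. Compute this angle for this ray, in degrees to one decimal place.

37.8°

sin r = sin 69.6° / 1.343 = 0.9373/1.343 = 0.6979; r = 44.26°.
D = 2·69.6° − 4·44.26° + 180° = 139.20° − 177.04° + 180° = 142.16°.
Angle from antisolar point = 180° − D = 37.84°.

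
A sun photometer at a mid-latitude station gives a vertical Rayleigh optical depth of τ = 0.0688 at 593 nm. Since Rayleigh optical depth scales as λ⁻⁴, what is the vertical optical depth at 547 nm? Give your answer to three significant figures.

τ(547 nm) = τ(593 nm) × (593/547)⁴ = 0.0688 × (1.0841)⁴ = 0.0688 × 1.3812 = 0.0950.

0.0950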